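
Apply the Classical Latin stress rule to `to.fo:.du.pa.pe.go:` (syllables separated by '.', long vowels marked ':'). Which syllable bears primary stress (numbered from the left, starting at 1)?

4

Classical Latin: stress the penult if heavy (long vowel or closed), else the antepenult.
Weights: 4 pa L, 5 pe L, 6 go: H.
The penult (syllable 5, pe) is light, so stress falls on the antepenult (syllable 4, pa).
Stress on syllable 4: to.fo:.du.ˈpa.pe.go:.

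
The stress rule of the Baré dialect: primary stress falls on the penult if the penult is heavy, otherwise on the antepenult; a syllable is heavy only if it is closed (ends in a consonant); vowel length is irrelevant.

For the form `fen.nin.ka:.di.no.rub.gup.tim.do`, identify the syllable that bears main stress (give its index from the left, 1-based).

8

Weights: 7 gup H, 8 tim H, 9 do L.
The penult (syllable 8, tim) is heavy, so it takes stress.
Primary stress: syllable 8 → fen.nin.ka:.di.no.rub.gup.ˈtim.do.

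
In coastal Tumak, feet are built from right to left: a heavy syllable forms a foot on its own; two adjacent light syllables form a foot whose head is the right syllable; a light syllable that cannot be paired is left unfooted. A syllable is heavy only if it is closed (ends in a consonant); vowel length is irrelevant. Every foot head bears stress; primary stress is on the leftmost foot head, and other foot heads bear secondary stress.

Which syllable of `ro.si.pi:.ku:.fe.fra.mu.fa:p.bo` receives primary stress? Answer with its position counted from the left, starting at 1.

Weights: 1 ro L, 2 si L, 3 pi: L, 4 ku: L, 5 fe L, 6 fra L, 7 mu L, 8 fa:p H, 9 bo L.
Parse right to left (heavy = foot alone; LL = one foot; stranded L unfooted): ro (si.ˈpi:) (ku:.ˈfe) (fra.ˈmu) (ˈfa:p) bo.
Foot heads: 3, 5, 7, 8.
Primary stress on the leftmost head = syllable 3.
Primary stress: syllable 3 → ro.si.ˈpi:.ku:.fe.fra.mu.fa:p.bo.

3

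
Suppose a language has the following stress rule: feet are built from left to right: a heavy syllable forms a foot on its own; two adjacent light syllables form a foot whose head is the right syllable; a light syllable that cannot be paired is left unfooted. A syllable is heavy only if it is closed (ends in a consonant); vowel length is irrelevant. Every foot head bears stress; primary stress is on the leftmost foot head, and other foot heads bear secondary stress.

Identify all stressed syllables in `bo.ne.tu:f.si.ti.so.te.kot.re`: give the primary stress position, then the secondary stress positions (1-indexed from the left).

Weights: 1 bo L, 2 ne L, 3 tu:f H, 4 si L, 5 ti L, 6 so L, 7 te L, 8 kot H, 9 re L.
Parse left to right (heavy = foot alone; LL = one foot; stranded L unfooted): (bo.ˈne) (ˈtu:f) (si.ˈti) (so.ˈte) (ˈkot) re.
Foot heads: 2, 3, 5, 7, 8.
Primary stress on the leftmost head = syllable 2.
Secondary stress on 3, 5, 7, 8: bo.ˈne.ˌtu:f.si.ˌti.so.ˌte.ˌkot.re.

primary 2, secondary 3, 5, 7, 8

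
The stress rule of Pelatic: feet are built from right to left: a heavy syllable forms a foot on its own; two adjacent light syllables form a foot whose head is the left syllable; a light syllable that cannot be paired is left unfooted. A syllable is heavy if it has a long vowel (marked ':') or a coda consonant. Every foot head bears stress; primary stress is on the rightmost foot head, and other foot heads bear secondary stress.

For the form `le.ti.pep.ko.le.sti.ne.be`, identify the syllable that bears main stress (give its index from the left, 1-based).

7

Weights: 1 le L, 2 ti L, 3 pep H, 4 ko L, 5 le L, 6 sti L, 7 ne L, 8 be L.
Parse right to left (heavy = foot alone; LL = one foot; stranded L unfooted): (ˈle.ti) (ˈpep) ko (ˈle.sti) (ˈne.be).
Foot heads: 1, 3, 5, 7.
Primary stress on the rightmost head = syllable 7.
Primary stress: syllable 7 → le.ti.pep.ko.le.sti.ˈne.be.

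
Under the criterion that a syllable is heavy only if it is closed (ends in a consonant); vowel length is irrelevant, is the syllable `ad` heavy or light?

`ad`: short vowel, closed (coda /d/). Closed (coda /d/) → heavy.

heavy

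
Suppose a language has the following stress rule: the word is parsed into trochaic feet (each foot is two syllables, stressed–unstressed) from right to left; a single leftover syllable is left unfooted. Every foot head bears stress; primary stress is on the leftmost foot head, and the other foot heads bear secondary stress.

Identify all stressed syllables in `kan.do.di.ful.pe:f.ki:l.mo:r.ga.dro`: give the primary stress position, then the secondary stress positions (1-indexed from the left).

Parse right to left into trochaic (ˈσσ) feet: kan (ˈdo.di) (ˈful.pe:f) (ˈki:l.mo:r) (ˈga.dro). Syllable 1 is left unfooted.
Foot heads (stressed positions): 2, 4, 6, 8.
End Rule Leftmost: primary stress on the leftmost head = syllable 2.
Secondary stress on 4, 6, 8: kan.ˈdo.di.ˌful.pe:f.ˌki:l.mo:r.ˌga.dro.

primary 2, secondary 4, 6, 8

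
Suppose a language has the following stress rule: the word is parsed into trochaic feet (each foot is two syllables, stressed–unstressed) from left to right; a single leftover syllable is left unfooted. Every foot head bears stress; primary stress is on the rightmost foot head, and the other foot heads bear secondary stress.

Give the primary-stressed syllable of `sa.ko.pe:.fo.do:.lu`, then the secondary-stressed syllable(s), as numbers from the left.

primary 5, secondary 1, 3

Parse left to right into trochaic (ˈσσ) feet: (ˈsa.ko) (ˈpe:.fo) (ˈdo:.lu).
Foot heads (stressed positions): 1, 3, 5.
End Rule Rightmost: primary stress on the rightmost head = syllable 5.
Secondary stress on 1, 3: ˌsa.ko.ˌpe:.fo.ˈdo:.lu.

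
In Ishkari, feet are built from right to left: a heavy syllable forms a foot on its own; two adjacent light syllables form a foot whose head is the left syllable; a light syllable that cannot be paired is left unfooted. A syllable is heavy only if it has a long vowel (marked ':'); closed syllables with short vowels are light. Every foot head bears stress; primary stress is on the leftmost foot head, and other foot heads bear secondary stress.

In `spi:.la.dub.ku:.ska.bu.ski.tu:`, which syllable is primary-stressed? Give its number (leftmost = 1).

1

Weights: 1 spi: H, 2 la L, 3 dub L, 4 ku: H, 5 ska L, 6 bu L, 7 ski L, 8 tu: H.
Parse right to left (heavy = foot alone; LL = one foot; stranded L unfooted): (ˈspi:) (ˈla.dub) (ˈku:) ska (ˈbu.ski) (ˈtu:).
Foot heads: 1, 2, 4, 6, 8.
Primary stress on the leftmost head = syllable 1.
Primary stress: syllable 1 → ˈspi:.la.dub.ku:.ska.bu.ski.tu:.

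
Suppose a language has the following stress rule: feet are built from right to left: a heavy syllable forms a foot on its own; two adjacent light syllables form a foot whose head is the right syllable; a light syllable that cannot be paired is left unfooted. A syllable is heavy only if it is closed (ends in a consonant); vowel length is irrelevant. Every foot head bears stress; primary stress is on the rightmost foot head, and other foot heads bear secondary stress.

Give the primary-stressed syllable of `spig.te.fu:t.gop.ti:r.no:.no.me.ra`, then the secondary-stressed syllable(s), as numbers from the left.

primary 9, secondary 1, 3, 4, 5, 7

Weights: 1 spig H, 2 te L, 3 fu:t H, 4 gop H, 5 ti:r H, 6 no: L, 7 no L, 8 me L, 9 ra L.
Parse right to left (heavy = foot alone; LL = one foot; stranded L unfooted): (ˈspig) te (ˈfu:t) (ˈgop) (ˈti:r) (no:.ˈno) (me.ˈra).
Foot heads: 1, 3, 4, 5, 7, 9.
Primary stress on the rightmost head = syllable 9.
Secondary stress on 1, 3, 4, 5, 7: ˌspig.te.ˌfu:t.ˌgop.ˌti:r.no:.ˌno.me.ˈra.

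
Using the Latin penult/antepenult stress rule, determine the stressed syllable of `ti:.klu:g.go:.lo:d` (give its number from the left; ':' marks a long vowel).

Classical Latin: stress the penult if heavy (long vowel or closed), else the antepenult.
Weights: 2 klu:g H, 3 go: H, 4 lo:d H.
The penult (syllable 3, go:) is heavy, so it takes stress.
Stress on syllable 3: ti:.klu:g.ˈgo:.lo:d.

3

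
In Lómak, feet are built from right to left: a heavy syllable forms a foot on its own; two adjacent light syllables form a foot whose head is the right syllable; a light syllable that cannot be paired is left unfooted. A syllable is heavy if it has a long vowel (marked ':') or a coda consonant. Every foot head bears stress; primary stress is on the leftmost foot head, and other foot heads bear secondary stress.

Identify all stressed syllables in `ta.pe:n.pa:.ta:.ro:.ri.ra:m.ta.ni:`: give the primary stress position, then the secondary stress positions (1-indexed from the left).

Weights: 1 ta L, 2 pe:n H, 3 pa: H, 4 ta: H, 5 ro: H, 6 ri L, 7 ra:m H, 8 ta L, 9 ni: H.
Parse right to left (heavy = foot alone; LL = one foot; stranded L unfooted): ta (ˈpe:n) (ˈpa:) (ˈta:) (ˈro:) ri (ˈra:m) ta (ˈni:).
Foot heads: 2, 3, 4, 5, 7, 9.
Primary stress on the leftmost head = syllable 2.
Secondary stress on 3, 4, 5, 7, 9: ta.ˈpe:n.ˌpa:.ˌta:.ˌro:.ri.ˌra:m.ta.ˌni:.

primary 2, secondary 3, 4, 5, 7, 9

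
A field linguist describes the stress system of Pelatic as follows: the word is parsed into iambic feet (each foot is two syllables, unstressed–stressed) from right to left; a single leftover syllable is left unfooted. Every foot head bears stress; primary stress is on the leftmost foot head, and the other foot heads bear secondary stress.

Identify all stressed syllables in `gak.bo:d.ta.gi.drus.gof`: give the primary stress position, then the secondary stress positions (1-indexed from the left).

Parse right to left into iambic (σˈσ) feet: (gak.ˈbo:d) (ta.ˈgi) (drus.ˈgof).
Foot heads (stressed positions): 2, 4, 6.
End Rule Leftmost: primary stress on the leftmost head = syllable 2.
Secondary stress on 4, 6: gak.ˈbo:d.ta.ˌgi.drus.ˌgof.

primary 2, secondary 4, 6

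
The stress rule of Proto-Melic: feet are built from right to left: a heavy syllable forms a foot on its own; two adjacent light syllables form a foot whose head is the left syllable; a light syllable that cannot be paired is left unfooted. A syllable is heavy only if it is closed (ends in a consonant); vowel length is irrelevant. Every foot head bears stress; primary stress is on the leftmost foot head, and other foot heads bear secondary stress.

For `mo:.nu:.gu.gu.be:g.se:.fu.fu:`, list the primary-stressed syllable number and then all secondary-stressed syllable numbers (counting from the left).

primary 1, secondary 3, 5, 7

Weights: 1 mo: L, 2 nu: L, 3 gu L, 4 gu L, 5 be:g H, 6 se: L, 7 fu L, 8 fu: L.
Parse right to left (heavy = foot alone; LL = one foot; stranded L unfooted): (ˈmo:.nu:) (ˈgu.gu) (ˈbe:g) se: (ˈfu.fu:).
Foot heads: 1, 3, 5, 7.
Primary stress on the leftmost head = syllable 1.
Secondary stress on 3, 5, 7: ˈmo:.nu:.ˌgu.gu.ˌbe:g.se:.ˌfu.fu:.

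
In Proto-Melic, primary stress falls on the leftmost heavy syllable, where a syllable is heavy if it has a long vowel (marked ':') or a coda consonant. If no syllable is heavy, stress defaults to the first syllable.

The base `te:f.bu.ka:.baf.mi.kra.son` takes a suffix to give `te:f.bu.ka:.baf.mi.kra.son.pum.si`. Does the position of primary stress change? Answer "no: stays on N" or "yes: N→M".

no: stays on 1

Base `te:f.bu.ka:.baf.mi.kra.son` (7 syllables):
  Weights: 1 te:f H, 2 bu L, 3 ka: H, 4 baf H, 5 mi L, 6 kra L, 7 son H.
  Heavy syllables in the domain: 1, 3, 4, 7. The leftmost is syllable 1 (te:f).
  → primary stress on syllable 1.
Suffixed `te:f.bu.ka:.baf.mi.kra.son.pum.si` (9 syllables):
  Weights: 1 te:f H, 2 bu L, 3 ka: H, 4 baf H, 5 mi L, 6 kra L, 7 son H, 8 pum H, 9 si L.
  Heavy syllables in the domain: 1, 3, 4, 7, 8. The leftmost is syllable 1 (te:f).
  → primary stress on syllable 1.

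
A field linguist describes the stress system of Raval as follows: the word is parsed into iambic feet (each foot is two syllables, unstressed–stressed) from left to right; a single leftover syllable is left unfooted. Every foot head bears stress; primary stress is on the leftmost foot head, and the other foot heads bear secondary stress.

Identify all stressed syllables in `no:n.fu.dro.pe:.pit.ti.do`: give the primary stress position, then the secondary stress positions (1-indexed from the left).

Parse left to right into iambic (σˈσ) feet: (no:n.ˈfu) (dro.ˈpe:) (pit.ˈti) do. Syllable 7 is left unfooted.
Foot heads (stressed positions): 2, 4, 6.
End Rule Leftmost: primary stress on the leftmost head = syllable 2.
Secondary stress on 4, 6: no:n.ˈfu.dro.ˌpe:.pit.ˌti.do.

primary 2, secondary 4, 6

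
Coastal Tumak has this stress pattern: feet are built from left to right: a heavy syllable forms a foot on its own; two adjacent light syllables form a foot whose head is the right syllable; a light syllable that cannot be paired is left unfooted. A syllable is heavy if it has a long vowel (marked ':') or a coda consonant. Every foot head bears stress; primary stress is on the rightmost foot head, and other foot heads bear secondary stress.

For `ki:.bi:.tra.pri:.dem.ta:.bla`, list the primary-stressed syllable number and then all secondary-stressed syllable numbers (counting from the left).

Weights: 1 ki: H, 2 bi: H, 3 tra L, 4 pri: H, 5 dem H, 6 ta: H, 7 bla L.
Parse left to right (heavy = foot alone; LL = one foot; stranded L unfooted): (ˈki:) (ˈbi:) tra (ˈpri:) (ˈdem) (ˈta:) bla.
Foot heads: 1, 2, 4, 5, 6.
Primary stress on the rightmost head = syllable 6.
Secondary stress on 1, 2, 4, 5: ˌki:.ˌbi:.tra.ˌpri:.ˌdem.ˈta:.bla.

primary 6, secondary 1, 2, 4, 5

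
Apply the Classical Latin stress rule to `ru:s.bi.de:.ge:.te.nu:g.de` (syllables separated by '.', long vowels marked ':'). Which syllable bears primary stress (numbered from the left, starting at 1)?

Classical Latin: stress the penult if heavy (long vowel or closed), else the antepenult.
Weights: 5 te L, 6 nu:g H, 7 de L.
The penult (syllable 6, nu:g) is heavy, so it takes stress.
Stress on syllable 6: ru:s.bi.de:.ge:.te.ˈnu:g.de.

6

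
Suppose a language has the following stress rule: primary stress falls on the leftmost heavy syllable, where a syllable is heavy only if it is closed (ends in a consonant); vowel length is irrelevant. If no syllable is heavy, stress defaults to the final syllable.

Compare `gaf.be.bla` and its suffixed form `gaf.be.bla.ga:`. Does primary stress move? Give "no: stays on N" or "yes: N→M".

Base `gaf.be.bla` (3 syllables):
  Weights: 1 gaf H, 2 be L, 3 bla L.
  Heavy syllables in the domain: 1. The leftmost is syllable 1 (gaf).
  → primary stress on syllable 1.
Suffixed `gaf.be.bla.ga:` (4 syllables):
  Weights: 1 gaf H, 2 be L, 3 bla L, 4 ga: L.
  Heavy syllables in the domain: 1. The leftmost is syllable 1 (gaf).
  → primary stress on syllable 1.

no: stays on 1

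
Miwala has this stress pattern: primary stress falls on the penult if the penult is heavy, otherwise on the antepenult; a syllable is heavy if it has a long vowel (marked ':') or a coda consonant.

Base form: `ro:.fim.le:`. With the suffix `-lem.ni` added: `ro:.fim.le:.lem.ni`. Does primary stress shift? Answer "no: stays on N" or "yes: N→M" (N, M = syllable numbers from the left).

Base `ro:.fim.le:` (3 syllables):
  Weights: 1 ro: H, 2 fim H, 3 le: H.
  The penult (syllable 2, fim) is heavy, so it takes stress.
  → primary stress on syllable 2.
Suffixed `ro:.fim.le:.lem.ni` (5 syllables):
  Weights: 3 le: H, 4 lem H, 5 ni L.
  The penult (syllable 4, lem) is heavy, so it takes stress.
  → primary stress on syllable 4.

yes: 2→4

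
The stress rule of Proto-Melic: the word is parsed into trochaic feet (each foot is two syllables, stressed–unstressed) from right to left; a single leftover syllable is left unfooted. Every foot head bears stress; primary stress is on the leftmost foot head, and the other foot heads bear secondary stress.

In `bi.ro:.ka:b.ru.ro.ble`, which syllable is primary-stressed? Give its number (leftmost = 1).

Parse right to left into trochaic (ˈσσ) feet: (ˈbi.ro:) (ˈka:b.ru) (ˈro.ble).
Foot heads (stressed positions): 1, 3, 5.
End Rule Leftmost: primary stress on the leftmost head = syllable 1.
Primary stress: syllable 1 → ˈbi.ro:.ka:b.ru.ro.ble.

1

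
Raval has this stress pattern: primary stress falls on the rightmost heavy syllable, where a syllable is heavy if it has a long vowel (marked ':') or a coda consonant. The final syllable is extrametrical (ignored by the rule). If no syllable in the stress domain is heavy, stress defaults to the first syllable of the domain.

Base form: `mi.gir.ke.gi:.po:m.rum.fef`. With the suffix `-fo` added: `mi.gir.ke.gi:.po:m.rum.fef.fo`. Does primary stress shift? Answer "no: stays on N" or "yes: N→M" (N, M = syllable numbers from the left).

yes: 6→7

Base `mi.gir.ke.gi:.po:m.rum.fef` (7 syllables):
  The final syllable (7, fef) is extrametrical; the stress domain is syllables 1–6.
  Weights: 1 mi L, 2 gir H, 3 ke L, 4 gi: H, 5 po:m H, 6 rum H.
  Heavy syllables in the domain: 2, 4, 5, 6. The rightmost is syllable 6 (rum).
  → primary stress on syllable 6.
Suffixed `mi.gir.ke.gi:.po:m.rum.fef.fo` (8 syllables):
  The final syllable (8, fo) is extrametrical; the stress domain is syllables 1–7.
  Weights: 1 mi L, 2 gir H, 3 ke L, 4 gi: H, 5 po:m H, 6 rum H, 7 fef H.
  Heavy syllables in the domain: 2, 4, 5, 6, 7. The rightmost is syllable 7 (fef).
  → primary stress on syllable 7.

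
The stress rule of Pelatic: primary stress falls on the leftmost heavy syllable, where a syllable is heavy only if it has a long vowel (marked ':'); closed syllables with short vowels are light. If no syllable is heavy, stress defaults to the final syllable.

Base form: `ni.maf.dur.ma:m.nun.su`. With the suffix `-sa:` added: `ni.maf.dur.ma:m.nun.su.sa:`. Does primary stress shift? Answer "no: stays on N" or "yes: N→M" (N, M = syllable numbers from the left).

Base `ni.maf.dur.ma:m.nun.su` (6 syllables):
  Weights: 1 ni L, 2 maf L, 3 dur L, 4 ma:m H, 5 nun L, 6 su L.
  Heavy syllables in the domain: 4. The leftmost is syllable 4 (ma:m).
  → primary stress on syllable 4.
Suffixed `ni.maf.dur.ma:m.nun.su.sa:` (7 syllables):
  Weights: 1 ni L, 2 maf L, 3 dur L, 4 ma:m H, 5 nun L, 6 su L, 7 sa: H.
  Heavy syllables in the domain: 4, 7. The leftmost is syllable 4 (ma:m).
  → primary stress on syllable 4.

no: stays on 4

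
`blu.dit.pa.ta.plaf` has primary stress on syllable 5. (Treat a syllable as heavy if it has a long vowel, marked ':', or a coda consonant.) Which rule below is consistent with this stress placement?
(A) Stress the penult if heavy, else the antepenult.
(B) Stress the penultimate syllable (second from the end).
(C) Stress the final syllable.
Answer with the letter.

C

Rule A → syllable 3 (observed: 5).
Rule B → syllable 4 (observed: 5).
Rule C → syllable 5 ✓.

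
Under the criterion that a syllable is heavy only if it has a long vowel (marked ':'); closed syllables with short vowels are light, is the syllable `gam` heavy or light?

`gam`: short vowel, closed (coda /m/). Short vowel → light.

light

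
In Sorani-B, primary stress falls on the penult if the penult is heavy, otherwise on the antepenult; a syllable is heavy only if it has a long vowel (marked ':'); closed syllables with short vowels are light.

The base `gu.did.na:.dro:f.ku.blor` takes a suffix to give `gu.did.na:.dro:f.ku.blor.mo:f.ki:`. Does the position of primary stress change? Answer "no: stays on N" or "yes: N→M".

yes: 4→7

Base `gu.did.na:.dro:f.ku.blor` (6 syllables):
  Weights: 4 dro:f H, 5 ku L, 6 blor L.
  The penult (syllable 5, ku) is light, so stress falls on the antepenult (syllable 4, dro:f).
  → primary stress on syllable 4.
Suffixed `gu.did.na:.dro:f.ku.blor.mo:f.ki:` (8 syllables):
  Weights: 6 blor L, 7 mo:f H, 8 ki: H.
  The penult (syllable 7, mo:f) is heavy, so it takes stress.
  → primary stress on syllable 7.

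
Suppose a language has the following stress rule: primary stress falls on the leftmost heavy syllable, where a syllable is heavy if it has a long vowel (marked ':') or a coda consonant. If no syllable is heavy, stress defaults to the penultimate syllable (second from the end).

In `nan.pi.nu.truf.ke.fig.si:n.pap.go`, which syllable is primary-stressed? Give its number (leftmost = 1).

Weights: 1 nan H, 2 pi L, 3 nu L, 4 truf H, 5 ke L, 6 fig H, 7 si:n H, 8 pap H, 9 go L.
Heavy syllables in the domain: 1, 4, 6, 7, 8. The leftmost is syllable 1 (nan).
Primary stress: syllable 1 → ˈnan.pi.nu.truf.ke.fig.si:n.pap.go.

1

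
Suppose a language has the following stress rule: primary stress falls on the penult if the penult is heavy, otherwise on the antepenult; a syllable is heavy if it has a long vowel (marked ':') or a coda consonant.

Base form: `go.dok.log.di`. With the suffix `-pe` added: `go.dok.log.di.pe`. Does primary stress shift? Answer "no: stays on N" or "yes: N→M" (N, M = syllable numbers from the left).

no: stays on 3

Base `go.dok.log.di` (4 syllables):
  Weights: 2 dok H, 3 log H, 4 di L.
  The penult (syllable 3, log) is heavy, so it takes stress.
  → primary stress on syllable 3.
Suffixed `go.dok.log.di.pe` (5 syllables):
  Weights: 3 log H, 4 di L, 5 pe L.
  The penult (syllable 4, di) is light, so stress falls on the antepenult (syllable 3, log).
  → primary stress on syllable 3.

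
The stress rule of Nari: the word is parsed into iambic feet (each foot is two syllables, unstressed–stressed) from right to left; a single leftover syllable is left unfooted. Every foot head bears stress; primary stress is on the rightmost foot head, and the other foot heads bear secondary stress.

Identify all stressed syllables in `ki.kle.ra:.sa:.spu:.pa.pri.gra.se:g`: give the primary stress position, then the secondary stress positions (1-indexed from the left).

primary 9, secondary 3, 5, 7

Parse right to left into iambic (σˈσ) feet: ki (kle.ˈra:) (sa:.ˈspu:) (pa.ˈpri) (gra.ˈse:g). Syllable 1 is left unfooted.
Foot heads (stressed positions): 3, 5, 7, 9.
End Rule Rightmost: primary stress on the rightmost head = syllable 9.
Secondary stress on 3, 5, 7: ki.kle.ˌra:.sa:.ˌspu:.pa.ˌpri.gra.ˈse:g.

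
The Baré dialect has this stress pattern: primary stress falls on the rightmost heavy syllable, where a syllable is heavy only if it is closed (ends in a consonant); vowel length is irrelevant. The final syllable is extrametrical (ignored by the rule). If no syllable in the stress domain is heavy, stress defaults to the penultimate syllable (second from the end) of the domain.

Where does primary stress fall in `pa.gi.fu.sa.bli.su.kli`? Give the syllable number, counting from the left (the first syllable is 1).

5

The final syllable (7, kli) is extrametrical; the stress domain is syllables 1–6.
Weights: 1 pa L, 2 gi L, 3 fu L, 4 sa L, 5 bli L, 6 su L.
No heavy syllable in the domain; default to the penultimate syllable (second from the end) of the domain = syllable 5.
Primary stress: syllable 5 → pa.gi.fu.sa.ˈbli.su.kli.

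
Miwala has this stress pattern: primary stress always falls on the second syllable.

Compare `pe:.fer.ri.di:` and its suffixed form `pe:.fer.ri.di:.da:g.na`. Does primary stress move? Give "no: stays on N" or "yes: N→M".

no: stays on 2

Base `pe:.fer.ri.di:` (4 syllables):
  The word has 4 syllables; the second syllable is syllable 2 (fer).
  → primary stress on syllable 2.
Suffixed `pe:.fer.ri.di:.da:g.na` (6 syllables):
  The word has 6 syllables; the second syllable is syllable 2 (fer).
  → primary stress on syllable 2.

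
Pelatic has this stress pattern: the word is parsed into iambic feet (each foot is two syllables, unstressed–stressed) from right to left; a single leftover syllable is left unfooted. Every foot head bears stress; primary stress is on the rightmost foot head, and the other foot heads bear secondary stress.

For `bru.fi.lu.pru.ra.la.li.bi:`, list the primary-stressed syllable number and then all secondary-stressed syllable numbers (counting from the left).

primary 8, secondary 2, 4, 6

Parse right to left into iambic (σˈσ) feet: (bru.ˈfi) (lu.ˈpru) (ra.ˈla) (li.ˈbi:).
Foot heads (stressed positions): 2, 4, 6, 8.
End Rule Rightmost: primary stress on the rightmost head = syllable 8.
Secondary stress on 2, 4, 6: bru.ˌfi.lu.ˌpru.ra.ˌla.li.ˈbi:.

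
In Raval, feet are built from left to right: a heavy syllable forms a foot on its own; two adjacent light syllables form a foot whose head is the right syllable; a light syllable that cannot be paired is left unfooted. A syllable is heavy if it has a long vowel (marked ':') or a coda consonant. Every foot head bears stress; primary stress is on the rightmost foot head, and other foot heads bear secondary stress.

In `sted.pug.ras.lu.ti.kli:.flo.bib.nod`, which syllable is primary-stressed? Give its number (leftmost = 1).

9

Weights: 1 sted H, 2 pug H, 3 ras H, 4 lu L, 5 ti L, 6 kli: H, 7 flo L, 8 bib H, 9 nod H.
Parse left to right (heavy = foot alone; LL = one foot; stranded L unfooted): (ˈsted) (ˈpug) (ˈras) (lu.ˈti) (ˈkli:) flo (ˈbib) (ˈnod).
Foot heads: 1, 2, 3, 5, 6, 8, 9.
Primary stress on the rightmost head = syllable 9.
Primary stress: syllable 9 → sted.pug.ras.lu.ti.kli:.flo.bib.ˈnod.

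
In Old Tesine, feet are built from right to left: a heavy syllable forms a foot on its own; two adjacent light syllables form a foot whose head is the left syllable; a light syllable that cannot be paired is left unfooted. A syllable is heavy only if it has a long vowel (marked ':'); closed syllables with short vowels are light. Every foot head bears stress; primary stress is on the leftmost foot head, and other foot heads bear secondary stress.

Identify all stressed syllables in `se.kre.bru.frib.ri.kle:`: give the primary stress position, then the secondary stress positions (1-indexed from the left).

Weights: 1 se L, 2 kre L, 3 bru L, 4 frib L, 5 ri L, 6 kle: H.
Parse right to left (heavy = foot alone; LL = one foot; stranded L unfooted): se (ˈkre.bru) (ˈfrib.ri) (ˈkle:).
Foot heads: 2, 4, 6.
Primary stress on the leftmost head = syllable 2.
Secondary stress on 4, 6: se.ˈkre.bru.ˌfrib.ri.ˌkle:.

primary 2, secondary 4, 6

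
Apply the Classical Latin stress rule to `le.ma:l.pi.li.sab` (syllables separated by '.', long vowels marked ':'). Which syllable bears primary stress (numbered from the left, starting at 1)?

Classical Latin: stress the penult if heavy (long vowel or closed), else the antepenult.
Weights: 3 pi L, 4 li L, 5 sab H.
The penult (syllable 4, li) is light, so stress falls on the antepenult (syllable 3, pi).
Stress on syllable 3: le.ma:l.ˈpi.li.sab.

3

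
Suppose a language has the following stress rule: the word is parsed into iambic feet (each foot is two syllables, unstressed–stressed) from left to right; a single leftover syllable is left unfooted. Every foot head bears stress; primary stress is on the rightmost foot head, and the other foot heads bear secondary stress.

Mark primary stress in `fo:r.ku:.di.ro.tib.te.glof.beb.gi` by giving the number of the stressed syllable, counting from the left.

Parse left to right into iambic (σˈσ) feet: (fo:r.ˈku:) (di.ˈro) (tib.ˈte) (glof.ˈbeb) gi. Syllable 9 is left unfooted.
Foot heads (stressed positions): 2, 4, 6, 8.
End Rule Rightmost: primary stress on the rightmost head = syllable 8.
Primary stress: syllable 8 → fo:r.ku:.di.ro.tib.te.glof.ˈbeb.gi.

8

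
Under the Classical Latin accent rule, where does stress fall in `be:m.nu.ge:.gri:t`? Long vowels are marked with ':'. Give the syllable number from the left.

Classical Latin: stress the penult if heavy (long vowel or closed), else the antepenult.
Weights: 2 nu L, 3 ge: H, 4 gri:t H.
The penult (syllable 3, ge:) is heavy, so it takes stress.
Stress on syllable 3: be:m.nu.ˈge:.gri:t.

3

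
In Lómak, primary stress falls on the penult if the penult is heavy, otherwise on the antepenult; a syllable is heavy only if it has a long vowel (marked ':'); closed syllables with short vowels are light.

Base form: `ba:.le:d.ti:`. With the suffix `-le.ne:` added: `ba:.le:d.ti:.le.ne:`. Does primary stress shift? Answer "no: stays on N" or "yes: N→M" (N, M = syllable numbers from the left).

Base `ba:.le:d.ti:` (3 syllables):
  Weights: 1 ba: H, 2 le:d H, 3 ti: H.
  The penult (syllable 2, le:d) is heavy, so it takes stress.
  → primary stress on syllable 2.
Suffixed `ba:.le:d.ti:.le.ne:` (5 syllables):
  Weights: 3 ti: H, 4 le L, 5 ne: H.
  The penult (syllable 4, le) is light, so stress falls on the antepenult (syllable 3, ti:).
  → primary stress on syllable 3.

yes: 2→3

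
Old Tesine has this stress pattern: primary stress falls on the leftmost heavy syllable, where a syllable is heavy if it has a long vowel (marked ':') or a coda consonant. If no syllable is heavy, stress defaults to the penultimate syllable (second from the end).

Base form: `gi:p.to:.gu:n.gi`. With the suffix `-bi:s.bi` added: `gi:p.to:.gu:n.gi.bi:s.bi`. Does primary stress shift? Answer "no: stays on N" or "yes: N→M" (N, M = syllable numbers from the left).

Base `gi:p.to:.gu:n.gi` (4 syllables):
  Weights: 1 gi:p H, 2 to: H, 3 gu:n H, 4 gi L.
  Heavy syllables in the domain: 1, 2, 3. The leftmost is syllable 1 (gi:p).
  → primary stress on syllable 1.
Suffixed `gi:p.to:.gu:n.gi.bi:s.bi` (6 syllables):
  Weights: 1 gi:p H, 2 to: H, 3 gu:n H, 4 gi L, 5 bi:s H, 6 bi L.
  Heavy syllables in the domain: 1, 2, 3, 5. The leftmost is syllable 1 (gi:p).
  → primary stress on syllable 1.

no: stays on 1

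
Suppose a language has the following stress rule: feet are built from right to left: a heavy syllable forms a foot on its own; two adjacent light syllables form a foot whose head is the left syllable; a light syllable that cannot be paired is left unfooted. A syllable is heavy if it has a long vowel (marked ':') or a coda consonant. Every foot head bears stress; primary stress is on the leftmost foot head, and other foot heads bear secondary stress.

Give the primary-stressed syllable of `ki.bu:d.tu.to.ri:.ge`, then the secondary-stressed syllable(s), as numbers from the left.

primary 2, secondary 3, 5

Weights: 1 ki L, 2 bu:d H, 3 tu L, 4 to L, 5 ri: H, 6 ge L.
Parse right to left (heavy = foot alone; LL = one foot; stranded L unfooted): ki (ˈbu:d) (ˈtu.to) (ˈri:) ge.
Foot heads: 2, 3, 5.
Primary stress on the leftmost head = syllable 2.
Secondary stress on 3, 5: ki.ˈbu:d.ˌtu.to.ˌri:.ge.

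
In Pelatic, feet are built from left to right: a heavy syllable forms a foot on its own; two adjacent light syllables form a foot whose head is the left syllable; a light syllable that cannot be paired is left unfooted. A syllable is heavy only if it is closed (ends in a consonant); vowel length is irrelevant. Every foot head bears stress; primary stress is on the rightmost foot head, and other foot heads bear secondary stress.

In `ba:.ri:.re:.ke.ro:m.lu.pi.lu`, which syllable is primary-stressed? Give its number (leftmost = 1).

Weights: 1 ba: L, 2 ri: L, 3 re: L, 4 ke L, 5 ro:m H, 6 lu L, 7 pi L, 8 lu L.
Parse left to right (heavy = foot alone; LL = one foot; stranded L unfooted): (ˈba:.ri:) (ˈre:.ke) (ˈro:m) (ˈlu.pi) lu.
Foot heads: 1, 3, 5, 6.
Primary stress on the rightmost head = syllable 6.
Primary stress: syllable 6 → ba:.ri:.re:.ke.ro:m.ˈlu.pi.lu.

6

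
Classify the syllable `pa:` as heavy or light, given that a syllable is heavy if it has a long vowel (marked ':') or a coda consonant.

heavy

`pa:`: long vowel, open (no coda). Long vowel → heavy.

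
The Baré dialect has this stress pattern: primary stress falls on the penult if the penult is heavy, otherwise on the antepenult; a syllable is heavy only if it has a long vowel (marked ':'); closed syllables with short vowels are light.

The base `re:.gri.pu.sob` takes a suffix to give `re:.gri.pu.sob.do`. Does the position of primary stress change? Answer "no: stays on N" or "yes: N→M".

Base `re:.gri.pu.sob` (4 syllables):
  Weights: 2 gri L, 3 pu L, 4 sob L.
  The penult (syllable 3, pu) is light, so stress falls on the antepenult (syllable 2, gri).
  → primary stress on syllable 2.
Suffixed `re:.gri.pu.sob.do` (5 syllables):
  Weights: 3 pu L, 4 sob L, 5 do L.
  The penult (syllable 4, sob) is light, so stress falls on the antepenult (syllable 3, pu).
  → primary stress on syllable 3.

yes: 2→3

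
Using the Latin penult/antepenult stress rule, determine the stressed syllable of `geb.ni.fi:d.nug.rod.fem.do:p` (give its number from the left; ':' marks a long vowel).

6

Classical Latin: stress the penult if heavy (long vowel or closed), else the antepenult.
Weights: 5 rod H, 6 fem H, 7 do:p H.
The penult (syllable 6, fem) is heavy, so it takes stress.
Stress on syllable 6: geb.ni.fi:d.nug.rod.ˈfem.do:p.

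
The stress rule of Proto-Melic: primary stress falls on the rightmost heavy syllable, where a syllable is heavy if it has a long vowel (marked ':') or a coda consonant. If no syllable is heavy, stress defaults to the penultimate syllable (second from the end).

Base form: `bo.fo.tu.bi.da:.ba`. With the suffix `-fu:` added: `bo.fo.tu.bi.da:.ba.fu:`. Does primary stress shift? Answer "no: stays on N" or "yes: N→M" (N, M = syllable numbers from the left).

Base `bo.fo.tu.bi.da:.ba` (6 syllables):
  Weights: 1 bo L, 2 fo L, 3 tu L, 4 bi L, 5 da: H, 6 ba L.
  Heavy syllables in the domain: 5. The rightmost is syllable 5 (da:).
  → primary stress on syllable 5.
Suffixed `bo.fo.tu.bi.da:.ba.fu:` (7 syllables):
  Weights: 1 bo L, 2 fo L, 3 tu L, 4 bi L, 5 da: H, 6 ba L, 7 fu: H.
  Heavy syllables in the domain: 5, 7. The rightmost is syllable 7 (fu:).
  → primary stress on syllable 7.

yes: 5→7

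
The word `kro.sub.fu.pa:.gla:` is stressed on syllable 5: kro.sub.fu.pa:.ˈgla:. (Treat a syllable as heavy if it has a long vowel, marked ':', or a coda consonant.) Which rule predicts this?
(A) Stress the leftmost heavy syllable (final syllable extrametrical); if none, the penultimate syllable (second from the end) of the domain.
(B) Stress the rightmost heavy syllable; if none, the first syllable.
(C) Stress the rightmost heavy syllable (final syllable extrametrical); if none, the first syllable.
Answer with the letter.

Rule A → syllable 2 (observed: 5).
Rule B → syllable 5 ✓.
Rule C → syllable 4 (observed: 5).

B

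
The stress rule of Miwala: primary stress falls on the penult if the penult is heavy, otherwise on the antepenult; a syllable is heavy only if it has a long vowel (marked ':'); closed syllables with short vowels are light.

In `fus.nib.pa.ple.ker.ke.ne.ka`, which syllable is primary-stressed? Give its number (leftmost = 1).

6

Weights: 6 ke L, 7 ne L, 8 ka L.
The penult (syllable 7, ne) is light, so stress falls on the antepenult (syllable 6, ke).
Primary stress: syllable 6 → fus.nib.pa.ple.ker.ˈke.ne.ka.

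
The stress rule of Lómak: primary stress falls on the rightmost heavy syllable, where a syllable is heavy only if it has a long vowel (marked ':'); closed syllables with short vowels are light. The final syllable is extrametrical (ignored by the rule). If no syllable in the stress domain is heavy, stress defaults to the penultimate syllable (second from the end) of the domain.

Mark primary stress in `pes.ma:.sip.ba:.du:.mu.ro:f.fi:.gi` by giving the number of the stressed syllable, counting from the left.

The final syllable (9, gi) is extrametrical; the stress domain is syllables 1–8.
Weights: 1 pes L, 2 ma: H, 3 sip L, 4 ba: H, 5 du: H, 6 mu L, 7 ro:f H, 8 fi: H.
Heavy syllables in the domain: 2, 4, 5, 7, 8. The rightmost is syllable 8 (fi:).
Primary stress: syllable 8 → pes.ma:.sip.ba:.du:.mu.ro:f.ˈfi:.gi.

8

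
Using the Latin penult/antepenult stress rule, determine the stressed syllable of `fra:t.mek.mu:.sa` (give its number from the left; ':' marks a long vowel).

3

Classical Latin: stress the penult if heavy (long vowel or closed), else the antepenult.
Weights: 2 mek H, 3 mu: H, 4 sa L.
The penult (syllable 3, mu:) is heavy, so it takes stress.
Stress on syllable 3: fra:t.mek.ˈmu:.sa.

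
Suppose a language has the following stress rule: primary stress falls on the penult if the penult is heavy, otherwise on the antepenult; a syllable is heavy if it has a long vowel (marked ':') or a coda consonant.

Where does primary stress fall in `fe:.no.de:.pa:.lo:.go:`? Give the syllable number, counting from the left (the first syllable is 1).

5

Weights: 4 pa: H, 5 lo: H, 6 go: H.
The penult (syllable 5, lo:) is heavy, so it takes stress.
Primary stress: syllable 5 → fe:.no.de:.pa:.ˈlo:.go:.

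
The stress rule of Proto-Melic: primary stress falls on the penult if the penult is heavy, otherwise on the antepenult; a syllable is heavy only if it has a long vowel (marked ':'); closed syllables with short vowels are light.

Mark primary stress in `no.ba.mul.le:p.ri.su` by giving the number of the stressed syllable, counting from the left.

Weights: 4 le:p H, 5 ri L, 6 su L.
The penult (syllable 5, ri) is light, so stress falls on the antepenult (syllable 4, le:p).
Primary stress: syllable 4 → no.ba.mul.ˈle:p.ri.su.

4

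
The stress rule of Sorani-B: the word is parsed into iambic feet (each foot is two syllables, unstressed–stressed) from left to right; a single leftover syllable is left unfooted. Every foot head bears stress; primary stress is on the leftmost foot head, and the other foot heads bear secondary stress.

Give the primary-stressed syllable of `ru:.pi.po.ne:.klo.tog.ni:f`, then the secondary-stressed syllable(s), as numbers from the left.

primary 2, secondary 4, 6

Parse left to right into iambic (σˈσ) feet: (ru:.ˈpi) (po.ˈne:) (klo.ˈtog) ni:f. Syllable 7 is left unfooted.
Foot heads (stressed positions): 2, 4, 6.
End Rule Leftmost: primary stress on the leftmost head = syllable 2.
Secondary stress on 4, 6: ru:.ˈpi.po.ˌne:.klo.ˌtog.ni:f.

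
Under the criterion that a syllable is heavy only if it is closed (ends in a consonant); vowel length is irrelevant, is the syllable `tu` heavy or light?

light

`tu`: short vowel, open (no coda). Open (no coda) → light.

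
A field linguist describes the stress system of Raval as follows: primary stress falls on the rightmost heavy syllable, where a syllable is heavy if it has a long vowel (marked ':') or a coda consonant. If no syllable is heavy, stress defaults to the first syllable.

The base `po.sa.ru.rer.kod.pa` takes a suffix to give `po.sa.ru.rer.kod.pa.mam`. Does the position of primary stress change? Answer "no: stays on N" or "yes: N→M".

Base `po.sa.ru.rer.kod.pa` (6 syllables):
  Weights: 1 po L, 2 sa L, 3 ru L, 4 rer H, 5 kod H, 6 pa L.
  Heavy syllables in the domain: 4, 5. The rightmost is syllable 5 (kod).
  → primary stress on syllable 5.
Suffixed `po.sa.ru.rer.kod.pa.mam` (7 syllables):
  Weights: 1 po L, 2 sa L, 3 ru L, 4 rer H, 5 kod H, 6 pa L, 7 mam H.
  Heavy syllables in the domain: 4, 5, 7. The rightmost is syllable 7 (mam).
  → primary stress on syllable 7.

yes: 5→7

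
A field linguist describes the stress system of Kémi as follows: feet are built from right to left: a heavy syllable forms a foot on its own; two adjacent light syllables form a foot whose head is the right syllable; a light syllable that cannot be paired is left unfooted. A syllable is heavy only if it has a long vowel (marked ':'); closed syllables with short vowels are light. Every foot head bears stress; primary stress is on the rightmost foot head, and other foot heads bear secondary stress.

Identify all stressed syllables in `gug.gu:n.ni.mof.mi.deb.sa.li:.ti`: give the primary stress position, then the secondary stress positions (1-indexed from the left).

primary 8, secondary 2, 5, 7

Weights: 1 gug L, 2 gu:n H, 3 ni L, 4 mof L, 5 mi L, 6 deb L, 7 sa L, 8 li: H, 9 ti L.
Parse right to left (heavy = foot alone; LL = one foot; stranded L unfooted): gug (ˈgu:n) ni (mof.ˈmi) (deb.ˈsa) (ˈli:) ti.
Foot heads: 2, 5, 7, 8.
Primary stress on the rightmost head = syllable 8.
Secondary stress on 2, 5, 7: gug.ˌgu:n.ni.mof.ˌmi.deb.ˌsa.ˈli:.ti.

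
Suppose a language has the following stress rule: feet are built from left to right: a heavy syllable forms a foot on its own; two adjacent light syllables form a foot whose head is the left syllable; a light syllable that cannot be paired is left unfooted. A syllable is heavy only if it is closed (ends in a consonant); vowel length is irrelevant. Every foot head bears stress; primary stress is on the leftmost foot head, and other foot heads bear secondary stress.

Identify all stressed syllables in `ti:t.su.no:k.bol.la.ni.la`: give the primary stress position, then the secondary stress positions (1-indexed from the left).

primary 1, secondary 3, 4, 5

Weights: 1 ti:t H, 2 su L, 3 no:k H, 4 bol H, 5 la L, 6 ni L, 7 la L.
Parse left to right (heavy = foot alone; LL = one foot; stranded L unfooted): (ˈti:t) su (ˈno:k) (ˈbol) (ˈla.ni) la.
Foot heads: 1, 3, 4, 5.
Primary stress on the leftmost head = syllable 1.
Secondary stress on 3, 4, 5: ˈti:t.su.ˌno:k.ˌbol.ˌla.ni.la.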